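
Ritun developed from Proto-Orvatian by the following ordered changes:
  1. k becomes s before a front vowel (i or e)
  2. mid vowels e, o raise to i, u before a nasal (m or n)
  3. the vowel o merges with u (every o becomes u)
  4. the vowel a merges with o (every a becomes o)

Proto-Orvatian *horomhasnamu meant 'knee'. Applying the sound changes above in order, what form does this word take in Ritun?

hurumhosnomu

Ritun: *horomhasnamu
  horomhasnamu (rule 1 does not apply)
  horomhasnamu → horumhasnamu   [pre-nasal raising]
  horumhasnamu → hurumhasnamu   [vowel merger]
  hurumhasnamu → hurumhosnomu   [vowel merger]
  giving Ritun hurumhosnomu.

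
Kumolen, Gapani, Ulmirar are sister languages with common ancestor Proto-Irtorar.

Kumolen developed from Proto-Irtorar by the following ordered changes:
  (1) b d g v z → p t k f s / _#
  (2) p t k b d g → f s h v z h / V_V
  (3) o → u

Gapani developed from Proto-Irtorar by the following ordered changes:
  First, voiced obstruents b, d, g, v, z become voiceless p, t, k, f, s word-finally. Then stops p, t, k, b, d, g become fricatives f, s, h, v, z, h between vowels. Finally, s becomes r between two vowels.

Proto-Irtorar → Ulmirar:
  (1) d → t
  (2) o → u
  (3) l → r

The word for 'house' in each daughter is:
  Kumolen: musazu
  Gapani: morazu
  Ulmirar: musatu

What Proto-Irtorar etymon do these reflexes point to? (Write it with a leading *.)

Position 2: Kumolen has u, Gapani has o, Ulmirar has u. Gapani preserves o here (none of its changes turn any other segment into o), so the proto-segment is *o.
Position 5: Kumolen has z, Gapani has z, Ulmirar has t. Taking the neighbouring segments as reconstructed: Kumolen z could go back to *d or *z; Gapani z could go back to *d or *z; Ulmirar t could go back to *t or *d — the one source consistent with every daughter is *d.
This points to *mosadu. Verify forward in each daughter:
Kumolen: *mosadu
  mosadu (rule 1 does not apply)
  mosadu → mosazu   [intervocalic lenition]
  mosazu → musazu   [vowel merger]
  giving Kumolen musazu.
Gapani: *mosadu > mosazu > morazu  (by intervocalic lenition, rhotacism)
Ulmirar: *mosadu
  mosadu → mosatu   [unconditioned shift]
  mosatu → musatu   [vowel merger]
  musatu (rule 3 does not apply)
  giving Ulmirar musatu.
*mosadu is the unique common source.

*mosadu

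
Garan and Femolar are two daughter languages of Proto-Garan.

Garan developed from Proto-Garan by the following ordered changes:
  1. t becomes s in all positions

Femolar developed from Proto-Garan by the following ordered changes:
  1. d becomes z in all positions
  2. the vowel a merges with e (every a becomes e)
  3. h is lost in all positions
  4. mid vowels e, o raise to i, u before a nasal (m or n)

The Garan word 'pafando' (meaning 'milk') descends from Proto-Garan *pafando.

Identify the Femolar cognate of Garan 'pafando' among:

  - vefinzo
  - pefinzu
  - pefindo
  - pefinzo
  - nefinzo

pefinzo

Femolar: start from *pafando.
  rule 1 (unconditioned shift): pafando → pafanzo
  rule 2 (vowel merger): pafanzo → pefenzo
  rule 3: no change — pefenzo
  rule 4 (pre-nasal raising): pefenzo → pefinzo
  ⇒ Femolar pefinzo
Only 'pefinzo' matches the regular Femolar development of *pafando.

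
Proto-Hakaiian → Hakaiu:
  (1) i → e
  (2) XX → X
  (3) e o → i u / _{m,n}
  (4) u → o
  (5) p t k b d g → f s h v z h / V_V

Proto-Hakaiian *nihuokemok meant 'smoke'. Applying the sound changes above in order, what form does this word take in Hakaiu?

nehoohimok

Hakaiu: *nihuokemok > nehuokemok > nehuokimok > nehookimok > nehoohimok  (by vowel merger, pre-nasal raising, vowel merger, intervocalic lenition)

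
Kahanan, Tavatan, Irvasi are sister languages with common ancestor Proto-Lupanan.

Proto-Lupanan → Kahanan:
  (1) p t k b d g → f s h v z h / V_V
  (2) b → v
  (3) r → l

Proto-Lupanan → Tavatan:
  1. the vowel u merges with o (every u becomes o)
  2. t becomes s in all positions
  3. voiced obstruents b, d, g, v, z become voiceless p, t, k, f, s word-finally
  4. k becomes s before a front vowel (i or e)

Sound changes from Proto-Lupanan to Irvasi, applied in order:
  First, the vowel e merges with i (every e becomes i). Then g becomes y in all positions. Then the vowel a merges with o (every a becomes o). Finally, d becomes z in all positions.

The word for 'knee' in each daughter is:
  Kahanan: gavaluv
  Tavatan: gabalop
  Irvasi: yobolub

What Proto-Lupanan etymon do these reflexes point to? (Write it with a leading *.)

*gabalub

Position 1: Kahanan has g, Tavatan has g, Irvasi has y. Kahanan preserves g here (none of its changes turn any other segment into g), so the proto-segment is *g.
Position 2: Kahanan has a, Tavatan has a, Irvasi has o. Kahanan preserves a here (none of its changes turn any other segment into a), so the proto-segment is *a.
Position 3: Kahanan has v, Tavatan has b, Irvasi has b. Tavatan preserves b here (none of its changes turn any other segment into b), so the proto-segment is *b.
Continuing position by position gives *gabalub; check it forward:
Kahanan: *gabalub > gavalub > gavaluv  (by intervocalic lenition, unconditioned shift)
Tavatan: *gabalub > gabalob > gabalop  (by vowel merger, final devoicing)
Irvasi: start from *gabalub.
  rule 1: no change — gabalub
  rule 2 (unconditioned shift): gabalub → yabalub
  rule 3 (vowel merger): yabalub → yobolub
  rule 4: no change — yobolub
  ⇒ Irvasi yobolub
No other proto-form is consistent with every reflex, so the reconstruction is *gabalub.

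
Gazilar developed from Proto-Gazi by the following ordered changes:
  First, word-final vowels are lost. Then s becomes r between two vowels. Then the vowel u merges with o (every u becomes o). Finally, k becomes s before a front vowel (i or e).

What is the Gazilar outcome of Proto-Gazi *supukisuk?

soposirok

Gazilar: start from *supukisuk.
  rule 1: no change — supukisuk
  rule 2 (rhotacism): supukisuk → supukiruk
  rule 3 (vowel merger): supukiruk → sopokirok
  rule 4 (palatalisation): sopokirok → soposirok
  ⇒ Gazilar soposirok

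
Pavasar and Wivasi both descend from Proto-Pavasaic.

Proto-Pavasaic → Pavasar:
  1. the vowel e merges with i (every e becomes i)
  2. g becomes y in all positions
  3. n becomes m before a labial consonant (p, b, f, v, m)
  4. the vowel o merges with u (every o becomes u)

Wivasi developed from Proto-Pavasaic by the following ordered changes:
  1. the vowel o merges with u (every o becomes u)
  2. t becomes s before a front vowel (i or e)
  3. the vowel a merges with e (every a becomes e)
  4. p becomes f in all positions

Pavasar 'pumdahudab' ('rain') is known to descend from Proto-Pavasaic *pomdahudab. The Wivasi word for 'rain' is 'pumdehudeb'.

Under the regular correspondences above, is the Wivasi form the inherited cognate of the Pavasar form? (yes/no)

no

Derive the expected Wivasi reflex of *pomdahudab:
Wivasi: start from *pomdahudab.
  rule 1 (vowel merger): pomdahudab → pumdahudab
  rule 2: no change — pumdahudab
  rule 3 (vowel merger): pumdahudab → pumdehudeb
  rule 4 (unconditioned shift): pumdehudeb → fumdehudeb
  ⇒ Wivasi fumdehudeb
The regular Wivasi reflex would be 'fumdehudeb', but the attested form is 'pumdehudeb'. The correspondence is irregular, so they are not cognates (the Wivasi form has a different source).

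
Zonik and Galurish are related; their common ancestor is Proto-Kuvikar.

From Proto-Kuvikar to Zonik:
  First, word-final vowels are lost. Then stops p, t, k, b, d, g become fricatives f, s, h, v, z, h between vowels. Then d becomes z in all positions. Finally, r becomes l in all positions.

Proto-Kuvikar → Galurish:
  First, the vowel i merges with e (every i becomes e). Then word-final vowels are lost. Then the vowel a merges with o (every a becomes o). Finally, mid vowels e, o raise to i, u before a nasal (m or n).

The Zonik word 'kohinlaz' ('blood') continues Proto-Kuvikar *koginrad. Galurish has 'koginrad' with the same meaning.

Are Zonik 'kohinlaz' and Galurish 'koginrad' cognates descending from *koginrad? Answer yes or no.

no

Derive the expected Galurish reflex of *koginrad:
Galurish: start from *koginrad.
  rule 1 (vowel merger): koginrad → kogenrad
  rule 2: no change — kogenrad
  rule 3 (vowel merger): kogenrad → kogenrod
  rule 4 (pre-nasal raising): kogenrod → koginrod
  ⇒ Galurish koginrod
The regular Galurish reflex would be 'koginrod', but the attested form is 'koginrad'. The correspondence is irregular, so they are not cognates (the Galurish form has a different source).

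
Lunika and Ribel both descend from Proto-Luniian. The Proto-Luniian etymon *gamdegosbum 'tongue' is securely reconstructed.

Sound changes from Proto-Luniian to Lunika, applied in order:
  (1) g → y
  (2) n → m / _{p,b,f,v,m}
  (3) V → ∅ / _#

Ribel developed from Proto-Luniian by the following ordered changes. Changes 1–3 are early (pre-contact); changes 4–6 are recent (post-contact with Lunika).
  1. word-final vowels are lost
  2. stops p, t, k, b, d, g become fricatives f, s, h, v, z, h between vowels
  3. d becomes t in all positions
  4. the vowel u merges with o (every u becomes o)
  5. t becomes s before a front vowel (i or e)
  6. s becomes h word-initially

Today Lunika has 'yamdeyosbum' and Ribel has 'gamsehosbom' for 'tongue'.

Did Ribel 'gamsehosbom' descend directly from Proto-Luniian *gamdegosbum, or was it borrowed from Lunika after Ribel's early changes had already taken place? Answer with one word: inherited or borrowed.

If inherited, *gamdegosbum would pass through all of Ribel's changes:
Ribel: start from *gamdegosbum.
  rule 1: no change — gamdegosbum
  rule 2 (intervocalic lenition): gamdegosbum → gamdehosbum
  rule 3 (unconditioned shift): gamdehosbum → gamtehosbum
  rule 4 (vowel merger): gamtehosbum → gamtehosbom
  rule 5 (palatalisation): gamtehosbom → gamsehosbom
  rule 6: no change — gamsehosbom
  ⇒ Ribel gamsehosbom
If borrowed from Lunika 'yamdeyosbum' after the early changes, it would undergo only the recent ones:
  rule 4 (vowel merger): yamdeyosbum → yamdeyosbom
  rule 5 (palatalisation): no change (yamdeyosbom)
  rule 6 (debuccalisation): no change (yamdeyosbom)
  ⇒ as a loan: yamdeyosbom
Ribel 'gamsehosbom' matches the inherited outcome exactly, so it is an inherited cognate, not a loan.

inherited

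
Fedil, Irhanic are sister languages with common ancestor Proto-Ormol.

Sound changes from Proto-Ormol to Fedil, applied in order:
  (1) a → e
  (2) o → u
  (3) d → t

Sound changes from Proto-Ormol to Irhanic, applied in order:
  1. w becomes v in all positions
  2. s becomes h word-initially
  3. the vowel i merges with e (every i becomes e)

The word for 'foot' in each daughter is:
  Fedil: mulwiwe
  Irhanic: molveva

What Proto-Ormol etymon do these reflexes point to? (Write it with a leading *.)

*molwiwa

Position 4: Fedil has w, Irhanic has v. Fedil preserves w here (none of its changes turn any other segment into w), so the proto-segment is *w.
Position 5: Fedil has i, Irhanic has e. Fedil preserves i here (none of its changes turn any other segment into i), so the proto-segment is *i.
Continuing position by position gives *molwiwa; check it forward:
Fedil: *molwiwa
  molwiwa → molwiwe   [vowel merger]
  molwiwe → mulwiwe   [vowel merger]
  mulwiwe (rule 3 does not apply)
  giving Fedil mulwiwe.
Irhanic: *molwiwa > molviva > molveva  (by unconditioned shift, vowel merger)
No other proto-form is consistent with every reflex, so the reconstruction is *molwiwa.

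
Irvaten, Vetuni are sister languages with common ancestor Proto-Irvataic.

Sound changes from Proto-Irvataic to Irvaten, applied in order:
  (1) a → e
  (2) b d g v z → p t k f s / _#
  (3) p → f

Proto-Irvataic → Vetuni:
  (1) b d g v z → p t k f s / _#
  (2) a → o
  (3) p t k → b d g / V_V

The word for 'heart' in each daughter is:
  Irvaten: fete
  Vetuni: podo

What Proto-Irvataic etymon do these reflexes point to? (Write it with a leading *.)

*pata

Position 4: Irvaten has e, Vetuni has o. Taking the neighbouring segments as reconstructed: Irvaten e could go back to *a or *e; Vetuni o could go back to *a or *o — the one source consistent with every daughter is *a.
Position 2: Irvaten has e, Vetuni has o. Taking the neighbouring segments as reconstructed: Irvaten e could go back to *a or *e; Vetuni o could go back to *a or *o — the one source consistent with every daughter is *a.
This points to *pata. Verify forward in each daughter:
Irvaten: start from *pata.
  rule 1 (vowel merger): pata → pete
  rule 2: no change — pete
  rule 3 (unconditioned shift): pete → fete
  ⇒ Irvaten fete
Vetuni: *pata > poto > podo  (by vowel merger, intervocalic voicing)
*pata is the unique common source.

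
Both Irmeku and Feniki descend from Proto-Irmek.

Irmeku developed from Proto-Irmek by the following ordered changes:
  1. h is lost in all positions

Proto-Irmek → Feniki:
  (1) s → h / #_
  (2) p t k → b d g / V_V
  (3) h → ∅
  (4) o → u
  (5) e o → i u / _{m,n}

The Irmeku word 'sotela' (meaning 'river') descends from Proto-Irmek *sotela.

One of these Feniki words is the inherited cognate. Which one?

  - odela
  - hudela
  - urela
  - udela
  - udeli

Feniki: start from *sotela.
  rule 1 (debuccalisation): sotela → hotela
  rule 2 (intervocalic voicing): hotela → hodela
  rule 3 (h-loss): hodela → odela
  rule 4 (vowel merger): odela → udela
  rule 5: no change — udela
  ⇒ Feniki udela
Only 'udela' matches the regular Feniki development of *sotela.

udela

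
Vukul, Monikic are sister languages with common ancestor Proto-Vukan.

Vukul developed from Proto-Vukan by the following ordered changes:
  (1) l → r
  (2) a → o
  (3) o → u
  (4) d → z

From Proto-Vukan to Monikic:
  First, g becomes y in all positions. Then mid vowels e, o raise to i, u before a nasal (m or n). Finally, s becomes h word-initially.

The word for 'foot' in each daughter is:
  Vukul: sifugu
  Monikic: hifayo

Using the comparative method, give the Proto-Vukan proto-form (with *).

Position 1: Vukul has s, Monikic has h. Vukul preserves s here (none of its changes turn any other segment into s), so the proto-segment is *s.
Position 6: Vukul has u, Monikic has o. Monikic preserves o here (none of its changes turn any other segment into o), so the proto-segment is *o.
Position 5: Vukul has g, Monikic has y. Vukul preserves g here (none of its changes turn any other segment into g), so the proto-segment is *g.
Verify the candidate proto-form against each daughter:
Vukul: *sifago
  sifago (rule 1 does not apply)
  sifago → sifogo   [vowel merger]
  sifogo → sifugu   [vowel merger]
  sifugu (rule 4 does not apply)
  giving Vukul sifugu.
Monikic: *sifago
  sifago → sifayo   [unconditioned shift]
  sifayo (rule 2 does not apply)
  sifayo → hifayo   [debuccalisation]
  giving Monikic hifayo.
Only *sifago yields all of Vukul sifugu, Monikic hifayo.

*sifago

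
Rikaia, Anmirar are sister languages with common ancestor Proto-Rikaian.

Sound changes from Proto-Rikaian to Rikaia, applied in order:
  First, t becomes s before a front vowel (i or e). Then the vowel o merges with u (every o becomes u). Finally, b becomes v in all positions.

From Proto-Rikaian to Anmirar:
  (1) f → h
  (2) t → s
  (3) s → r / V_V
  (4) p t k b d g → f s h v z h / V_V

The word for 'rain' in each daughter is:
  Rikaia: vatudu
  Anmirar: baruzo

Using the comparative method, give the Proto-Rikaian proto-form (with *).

*batudo

Position 1: Rikaia has v, Anmirar has b. Anmirar preserves b here (none of its changes turn any other segment into b), so the proto-segment is *b.
Position 6: Rikaia has u, Anmirar has o. Anmirar preserves o here (none of its changes turn any other segment into o), so the proto-segment is *o.
Position 3: Rikaia has t, Anmirar has r. Rikaia preserves t here (none of its changes turn any other segment into t), so the proto-segment is *t.
This points to *batudo. Verify forward in each daughter:
Rikaia: *batudo > batudu > vatudu  (by vowel merger, unconditioned shift)
Anmirar: start from *batudo.
  rule 1: no change — batudo
  rule 2 (unconditioned shift): batudo → basudo
  rule 3 (rhotacism): basudo → barudo
  rule 4 (intervocalic lenition): barudo → baruzo
  ⇒ Anmirar baruzo
Only *batudo yields all of Rikaia vatudu, Anmirar baruzo.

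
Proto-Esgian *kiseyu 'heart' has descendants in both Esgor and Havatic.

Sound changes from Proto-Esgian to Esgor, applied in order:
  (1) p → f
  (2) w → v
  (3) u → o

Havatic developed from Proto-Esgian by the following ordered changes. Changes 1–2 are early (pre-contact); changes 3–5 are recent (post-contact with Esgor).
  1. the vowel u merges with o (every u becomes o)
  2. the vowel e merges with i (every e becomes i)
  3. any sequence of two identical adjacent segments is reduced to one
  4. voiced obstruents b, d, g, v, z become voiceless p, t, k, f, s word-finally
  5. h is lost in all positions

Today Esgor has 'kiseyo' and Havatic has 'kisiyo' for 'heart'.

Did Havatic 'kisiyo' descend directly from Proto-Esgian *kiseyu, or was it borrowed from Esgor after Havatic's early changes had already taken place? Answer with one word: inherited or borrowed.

inherited

If inherited, *kiseyu would pass through all of Havatic's changes:
Havatic: *kiseyu > kiseyo > kisiyo  (by vowel merger, vowel merger)
If borrowed from Esgor 'kiseyo' after the early changes, it would undergo only the recent ones:
  rule 3 (degemination): no change (kiseyo)
  rule 4 (final devoicing): no change (kiseyo)
  rule 5 (h-loss): no change (kiseyo)
  ⇒ as a loan: kiseyo
Havatic 'kisiyo' matches the inherited outcome exactly, so it is an inherited cognate, not a loan.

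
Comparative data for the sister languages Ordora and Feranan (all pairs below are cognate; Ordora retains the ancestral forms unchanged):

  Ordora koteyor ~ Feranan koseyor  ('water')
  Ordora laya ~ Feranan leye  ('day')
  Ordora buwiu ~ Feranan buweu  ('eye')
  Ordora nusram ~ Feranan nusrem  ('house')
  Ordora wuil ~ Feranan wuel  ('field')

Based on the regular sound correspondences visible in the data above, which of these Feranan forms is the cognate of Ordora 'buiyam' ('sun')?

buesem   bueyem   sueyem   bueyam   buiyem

wuil ~ wuel — Ordora i corresponds to Feranan e after a vowel, before a consonant other than r, m, n, p, b, f, v.
nusram ~ nusrem — Ordora a corresponds to Feranan e after a consonant, before a nasal.
Applying these to Ordora 'buiyam':
  buiyam → bueyam   (i→e after a vowel, before a consonant other than r, m, n, p, b, f, v)
  bueyam → bueyem   (a→e after a consonant, before a nasal)
So the Feranan cognate is 'bueyem'.

bueyem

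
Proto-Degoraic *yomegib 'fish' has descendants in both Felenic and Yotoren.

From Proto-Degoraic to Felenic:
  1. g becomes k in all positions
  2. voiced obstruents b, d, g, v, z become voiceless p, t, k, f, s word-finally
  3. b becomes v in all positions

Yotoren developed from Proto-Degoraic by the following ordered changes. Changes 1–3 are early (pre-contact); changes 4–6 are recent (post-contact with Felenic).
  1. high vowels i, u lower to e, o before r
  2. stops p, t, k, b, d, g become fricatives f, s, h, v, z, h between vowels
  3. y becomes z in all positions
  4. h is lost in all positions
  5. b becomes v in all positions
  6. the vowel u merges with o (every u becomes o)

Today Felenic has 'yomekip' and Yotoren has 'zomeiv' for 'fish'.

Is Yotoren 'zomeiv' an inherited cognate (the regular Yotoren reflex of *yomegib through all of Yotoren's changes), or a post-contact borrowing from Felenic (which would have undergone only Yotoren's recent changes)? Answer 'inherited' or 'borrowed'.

If inherited, *yomegib would pass through all of Yotoren's changes:
Yotoren: *yomegib
  yomegib (rule 1 does not apply)
  yomegib → yomehib   [intervocalic lenition]
  yomehib → zomehib   [unconditioned shift]
  zomehib → zomeib   [h-loss]
  zomeib → zomeiv   [unconditioned shift]
  zomeiv (rule 6 does not apply)
  giving Yotoren zomeiv.
If borrowed from Felenic 'yomekip' after the early changes, it would undergo only the recent ones:
  rule 4 (h-loss): no change (yomekip)
  rule 5 (unconditioned shift): no change (yomekip)
  rule 6 (vowel merger): no change (yomekip)
  ⇒ as a loan: yomekip
Yotoren 'zomeiv' matches the inherited outcome exactly, so it is an inherited cognate, not a loan.

inherited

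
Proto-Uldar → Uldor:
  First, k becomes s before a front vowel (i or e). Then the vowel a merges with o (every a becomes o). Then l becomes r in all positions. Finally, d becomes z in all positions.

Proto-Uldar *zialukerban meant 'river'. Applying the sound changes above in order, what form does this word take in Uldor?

Uldor: *zialukerban > zialuserban > zioluserbon > zioruserbon  (by palatalisation, vowel merger, unconditioned shift)

zioruserbon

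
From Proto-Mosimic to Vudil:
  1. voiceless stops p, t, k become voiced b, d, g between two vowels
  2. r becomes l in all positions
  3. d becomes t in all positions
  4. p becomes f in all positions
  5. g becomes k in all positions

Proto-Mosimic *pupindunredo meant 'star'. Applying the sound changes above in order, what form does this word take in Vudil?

fubintunleto

Vudil: *pupindunredo > pubindunredo > pubindunledo > pubintunleto > fubintunleto  (by intervocalic voicing, unconditioned shift, unconditioned shift, unconditioned shift)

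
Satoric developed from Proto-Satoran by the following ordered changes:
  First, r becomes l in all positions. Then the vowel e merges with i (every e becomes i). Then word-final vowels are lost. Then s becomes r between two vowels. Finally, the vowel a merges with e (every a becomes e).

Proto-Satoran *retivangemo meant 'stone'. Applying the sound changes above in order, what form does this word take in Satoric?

Satoric: *retivangemo > letivangemo > litivangimo > litivangim > litivengim  (by unconditioned shift, vowel merger, apocope, vowel merger)

litivengim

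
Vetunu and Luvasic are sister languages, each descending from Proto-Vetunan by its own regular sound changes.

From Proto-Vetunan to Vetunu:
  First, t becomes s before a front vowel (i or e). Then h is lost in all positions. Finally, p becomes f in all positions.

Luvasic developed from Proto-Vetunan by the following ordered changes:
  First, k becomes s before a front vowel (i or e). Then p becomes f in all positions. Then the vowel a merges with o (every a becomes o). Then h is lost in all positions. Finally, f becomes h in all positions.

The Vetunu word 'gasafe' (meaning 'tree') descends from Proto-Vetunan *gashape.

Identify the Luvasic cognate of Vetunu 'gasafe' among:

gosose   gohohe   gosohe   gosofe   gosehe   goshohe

Luvasic: start from *gashape.
  rule 1: no change — gashape
  rule 2 (unconditioned shift): gashape → gashafe
  rule 3 (vowel merger): gashafe → goshofe
  rule 4 (h-loss): goshofe → gosofe
  rule 5 (unconditioned shift): gosofe → gosohe
  ⇒ Luvasic gosohe
The other candidates each miss or misapply at least one Luvasic change.

gosohe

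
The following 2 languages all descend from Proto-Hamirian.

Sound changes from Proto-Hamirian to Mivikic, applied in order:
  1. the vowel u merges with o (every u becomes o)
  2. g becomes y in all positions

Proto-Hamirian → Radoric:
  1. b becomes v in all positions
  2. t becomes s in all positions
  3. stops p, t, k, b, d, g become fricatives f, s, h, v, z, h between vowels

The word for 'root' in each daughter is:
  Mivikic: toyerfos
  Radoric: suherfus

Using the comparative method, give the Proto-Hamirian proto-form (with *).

*tugerfus

Position 7: Mivikic has o, Radoric has u. Radoric preserves u here (none of its changes turn any other segment into u), so the proto-segment is *u.
Position 3: Mivikic has y, Radoric has h. Taking the neighbouring segments as reconstructed: Mivikic y could go back to *g or *y; Radoric h could go back to *k or *g or *h — the one source consistent with every daughter is *g.
Verify the candidate proto-form against each daughter:
Mivikic: start from *tugerfus.
  rule 1 (vowel merger): tugerfus → togerfos
  rule 2 (unconditioned shift): togerfos → toyerfos
  ⇒ Mivikic toyerfos
Radoric: *tugerfus
  tugerfus (rule 1 does not apply)
  tugerfus → sugerfus   [unconditioned shift]
  sugerfus → suherfus   [intervocalic lenition]
  giving Radoric suherfus.
No other proto-form is consistent with every reflex, so the reconstruction is *tugerfus.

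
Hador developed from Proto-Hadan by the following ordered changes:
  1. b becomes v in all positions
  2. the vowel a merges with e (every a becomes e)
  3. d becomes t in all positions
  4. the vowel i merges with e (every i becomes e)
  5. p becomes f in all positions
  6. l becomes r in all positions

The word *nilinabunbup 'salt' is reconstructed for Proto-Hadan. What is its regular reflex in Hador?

Hador: start from *nilinabunbup.
  rule 1 (unconditioned shift): nilinabunbup → nilinavunvup
  rule 2 (vowel merger): nilinavunvup → nilinevunvup
  rule 3: no change — nilinevunvup
  rule 4 (vowel merger): nilinevunvup → nelenevunvup
  rule 5 (unconditioned shift): nelenevunvup → nelenevunvuf
  rule 6 (unconditioned shift): nelenevunvuf → nerenevunvuf
  ⇒ Hador nerenevunvuf

nerenevunvuf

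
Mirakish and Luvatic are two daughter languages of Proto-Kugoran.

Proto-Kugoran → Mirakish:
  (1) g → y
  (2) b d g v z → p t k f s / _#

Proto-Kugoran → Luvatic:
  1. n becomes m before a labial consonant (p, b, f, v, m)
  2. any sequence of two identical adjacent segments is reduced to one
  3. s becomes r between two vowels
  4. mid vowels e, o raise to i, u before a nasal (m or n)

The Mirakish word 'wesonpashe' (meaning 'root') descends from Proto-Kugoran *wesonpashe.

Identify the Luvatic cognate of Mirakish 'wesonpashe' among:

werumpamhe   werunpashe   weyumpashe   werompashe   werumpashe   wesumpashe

werumpashe

Luvatic: *wesonpashe > wesompashe > werompashe > werumpashe  (by nasal place assimilation, rhotacism, pre-nasal raising)
Only 'werumpashe' matches the regular Luvatic development of *wesonpashe.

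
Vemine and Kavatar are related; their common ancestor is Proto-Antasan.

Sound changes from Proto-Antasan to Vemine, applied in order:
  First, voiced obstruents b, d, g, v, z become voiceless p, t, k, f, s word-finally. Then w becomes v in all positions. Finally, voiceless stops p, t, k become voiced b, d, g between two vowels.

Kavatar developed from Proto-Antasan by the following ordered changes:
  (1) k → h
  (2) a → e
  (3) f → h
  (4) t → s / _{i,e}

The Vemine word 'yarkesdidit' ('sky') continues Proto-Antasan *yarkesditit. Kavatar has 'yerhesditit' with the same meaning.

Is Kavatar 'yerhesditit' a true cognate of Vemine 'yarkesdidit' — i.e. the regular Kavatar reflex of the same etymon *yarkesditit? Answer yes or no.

no

Derive the expected Kavatar reflex of *yarkesditit:
Kavatar: *yarkesditit > yarhesditit > yerhesditit > yerhesdisit  (by unconditioned shift, vowel merger, palatalisation)
The regular Kavatar reflex would be 'yerhesdisit', but the attested form is 'yerhesditit'. The correspondence is irregular, so they are not cognates (the Kavatar form has a different source).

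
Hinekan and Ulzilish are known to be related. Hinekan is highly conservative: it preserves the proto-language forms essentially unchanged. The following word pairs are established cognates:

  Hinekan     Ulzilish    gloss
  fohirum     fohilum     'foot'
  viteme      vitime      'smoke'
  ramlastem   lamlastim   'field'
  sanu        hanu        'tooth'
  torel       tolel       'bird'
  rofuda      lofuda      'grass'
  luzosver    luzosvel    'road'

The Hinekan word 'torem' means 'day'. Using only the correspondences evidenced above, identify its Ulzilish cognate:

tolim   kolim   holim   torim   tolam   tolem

torel ~ tolel — Hinekan r corresponds to Ulzilish l between vowels (before a front vowel).
viteme ~ vitime, ramlastem ~ lamlastim — Hinekan e corresponds to Ulzilish i after a consonant, before a nasal.
Applying these to Hinekan 'torem':
  torem → tolem   (r→l between vowels (before a front vowel))
  tolem → tolim   (e→i after a consonant, before a nasal)
So the Ulzilish cognate is 'tolim'.

tolim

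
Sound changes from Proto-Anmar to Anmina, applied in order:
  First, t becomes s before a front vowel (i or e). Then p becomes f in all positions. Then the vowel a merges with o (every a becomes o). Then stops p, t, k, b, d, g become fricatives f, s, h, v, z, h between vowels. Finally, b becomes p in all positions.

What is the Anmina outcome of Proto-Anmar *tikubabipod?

Anmina: *tikubabipod > sikubabipod > sikubabifod > sikubobifod > sihuvovifod  (by palatalisation, unconditioned shift, vowel merger, intervocalic lenition)

sihuvovifod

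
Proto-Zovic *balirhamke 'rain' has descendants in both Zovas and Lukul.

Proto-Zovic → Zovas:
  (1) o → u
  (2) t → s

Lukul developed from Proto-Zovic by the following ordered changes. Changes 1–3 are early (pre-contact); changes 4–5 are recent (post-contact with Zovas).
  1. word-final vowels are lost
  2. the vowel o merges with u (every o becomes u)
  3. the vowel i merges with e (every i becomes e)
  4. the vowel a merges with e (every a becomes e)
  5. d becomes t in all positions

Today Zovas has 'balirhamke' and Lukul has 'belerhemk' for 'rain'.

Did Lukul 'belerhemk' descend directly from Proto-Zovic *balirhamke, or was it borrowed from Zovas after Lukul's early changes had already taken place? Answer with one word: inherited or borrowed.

inherited

If inherited, *balirhamke would pass through all of Lukul's changes:
Lukul: *balirhamke
  balirhamke → balirhamk   [apocope]
  balirhamk (rule 2 does not apply)
  balirhamk → balerhamk   [vowel merger]
  balerhamk → belerhemk   [vowel merger]
  belerhemk (rule 5 does not apply)
  giving Lukul belerhemk.
If borrowed from Zovas 'balirhamke' after the early changes, it would undergo only the recent ones:
  rule 4 (vowel merger): balirhamke → belirhemke
  rule 5 (unconditioned shift): no change (belirhemke)
  ⇒ as a loan: belirhemke
Lukul 'belerhemk' matches the inherited outcome exactly, so it is an inherited cognate, not a loan.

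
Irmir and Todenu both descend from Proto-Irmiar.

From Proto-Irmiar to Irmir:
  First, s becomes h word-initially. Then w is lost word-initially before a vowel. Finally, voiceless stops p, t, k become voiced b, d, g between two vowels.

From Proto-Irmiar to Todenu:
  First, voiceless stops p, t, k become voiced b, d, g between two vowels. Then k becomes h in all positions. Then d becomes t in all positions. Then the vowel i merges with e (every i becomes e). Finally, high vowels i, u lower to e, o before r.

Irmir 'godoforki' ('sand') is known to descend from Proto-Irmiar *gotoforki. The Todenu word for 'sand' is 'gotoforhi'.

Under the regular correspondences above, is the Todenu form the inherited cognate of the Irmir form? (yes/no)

Derive the expected Todenu reflex of *gotoforki:
Todenu: start from *gotoforki.
  rule 1 (intervocalic voicing): gotoforki → godoforki
  rule 2 (unconditioned shift): godoforki → godoforhi
  rule 3 (unconditioned shift): godoforhi → gotoforhi
  rule 4 (vowel merger): gotoforhi → gotoforhe
  rule 5: no change — gotoforhe
  ⇒ Todenu gotoforhe
The regular Todenu reflex would be 'gotoforhe', but the attested form is 'gotoforhi'. The correspondence is irregular, so they are not cognates (the Todenu form has a different source).

no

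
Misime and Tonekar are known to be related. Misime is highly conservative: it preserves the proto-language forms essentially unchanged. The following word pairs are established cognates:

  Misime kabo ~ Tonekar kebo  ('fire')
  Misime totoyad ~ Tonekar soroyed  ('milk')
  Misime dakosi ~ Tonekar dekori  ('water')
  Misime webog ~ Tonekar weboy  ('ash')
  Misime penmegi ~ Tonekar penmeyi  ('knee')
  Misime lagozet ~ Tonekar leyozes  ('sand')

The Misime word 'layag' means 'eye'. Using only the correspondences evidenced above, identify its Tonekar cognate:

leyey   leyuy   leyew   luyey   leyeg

totoyad ~ soroyed, dakosi ~ dekori — Misime a corresponds to Tonekar e after a consonant, before a consonant other than r, m, n, p, b, f, v.
webog ~ weboy — Misime g corresponds to Tonekar y word-finally.
Applying these to Misime 'layag':
  layag → leyag   (a→e after a consonant, before a consonant other than r, m, n, p, b, f, v)
  leyag → leyeg   (a→e after a consonant, before a consonant other than r, m, n, p, b, f, v)
  leyeg → leyey   (g→y word-finally)
So the Tonekar cognate is 'leyey'.

leyey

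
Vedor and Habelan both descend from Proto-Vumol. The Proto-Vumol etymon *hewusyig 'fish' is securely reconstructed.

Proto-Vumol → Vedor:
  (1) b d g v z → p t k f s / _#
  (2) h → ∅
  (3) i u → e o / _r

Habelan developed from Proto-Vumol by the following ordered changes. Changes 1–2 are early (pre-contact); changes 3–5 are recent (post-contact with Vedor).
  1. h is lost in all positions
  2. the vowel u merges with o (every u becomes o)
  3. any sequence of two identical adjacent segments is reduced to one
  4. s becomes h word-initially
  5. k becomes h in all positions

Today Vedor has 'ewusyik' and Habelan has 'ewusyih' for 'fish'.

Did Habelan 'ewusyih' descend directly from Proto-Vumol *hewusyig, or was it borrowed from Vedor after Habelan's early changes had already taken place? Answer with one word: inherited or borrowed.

If inherited, *hewusyig would pass through all of Habelan's changes:
Habelan: *hewusyig > ewusyig > ewosyig  (by h-loss, vowel merger)
If borrowed from Vedor 'ewusyik' after the early changes, it would undergo only the recent ones:
  rule 3 (degemination): no change (ewusyik)
  rule 4 (debuccalisation): no change (ewusyik)
  rule 5 (unconditioned shift): ewusyik → ewusyih
  ⇒ as a loan: ewusyih
Habelan 'ewusyih' matches the loan outcome 'ewusyih', not the inherited 'ewosyig' — it skipped the early Habelan changes, so it was borrowed from Vedor.

borrowed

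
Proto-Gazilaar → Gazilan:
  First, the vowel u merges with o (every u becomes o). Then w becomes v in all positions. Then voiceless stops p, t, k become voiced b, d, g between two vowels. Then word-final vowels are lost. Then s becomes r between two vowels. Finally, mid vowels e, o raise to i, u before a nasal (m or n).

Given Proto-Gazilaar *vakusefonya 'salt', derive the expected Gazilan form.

Gazilan: *vakusefonya
  vakusefonya → vakosefonya   [vowel merger]
  vakosefonya (rule 2 does not apply)
  vakosefonya → vagosefonya   [intervocalic voicing]
  vagosefonya → vagosefony   [apocope]
  vagosefony → vagorefony   [rhotacism]
  vagorefony → vagorefuny   [pre-nasal raising]
  giving Gazilan vagorefuny.

vagorefuny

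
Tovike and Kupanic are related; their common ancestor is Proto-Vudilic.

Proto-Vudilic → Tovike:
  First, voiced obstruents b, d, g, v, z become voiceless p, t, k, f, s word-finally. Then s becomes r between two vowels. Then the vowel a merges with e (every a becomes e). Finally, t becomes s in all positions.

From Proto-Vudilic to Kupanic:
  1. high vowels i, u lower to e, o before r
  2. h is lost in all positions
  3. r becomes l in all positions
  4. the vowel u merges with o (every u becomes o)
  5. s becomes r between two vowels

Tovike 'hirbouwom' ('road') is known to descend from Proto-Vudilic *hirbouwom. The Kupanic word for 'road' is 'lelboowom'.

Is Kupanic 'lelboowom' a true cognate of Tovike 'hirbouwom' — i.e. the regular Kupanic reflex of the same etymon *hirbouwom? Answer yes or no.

Derive the expected Kupanic reflex of *hirbouwom:
Kupanic: *hirbouwom
  hirbouwom → herbouwom   [pre-rhotic lowering]
  herbouwom → erbouwom   [h-loss]
  erbouwom → elbouwom   [unconditioned shift]
  elbouwom → elboowom   [vowel merger]
  elboowom (rule 5 does not apply)
  giving Kupanic elboowom.
The regular Kupanic reflex would be 'elboowom', but the attested form is 'lelboowom'. The correspondence is irregular, so they are not cognates (the Kupanic form has a different source).

no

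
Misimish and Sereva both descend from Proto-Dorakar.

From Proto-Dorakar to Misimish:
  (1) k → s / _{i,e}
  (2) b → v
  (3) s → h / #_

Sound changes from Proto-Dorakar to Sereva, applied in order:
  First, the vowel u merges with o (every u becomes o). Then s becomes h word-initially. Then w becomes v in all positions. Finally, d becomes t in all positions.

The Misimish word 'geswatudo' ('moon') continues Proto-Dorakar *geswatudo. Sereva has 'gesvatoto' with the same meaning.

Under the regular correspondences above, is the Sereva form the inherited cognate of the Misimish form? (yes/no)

yes

Derive the expected Sereva reflex of *geswatudo:
Sereva: *geswatudo
  geswatudo → geswatodo   [vowel merger]
  geswatodo (rule 2 does not apply)
  geswatodo → gesvatodo   [unconditioned shift]
  gesvatodo → gesvatoto   [unconditioned shift]
  giving Sereva gesvatoto.
Sereva 'gesvatoto' matches the regular reflex exactly, so the pair is cognate.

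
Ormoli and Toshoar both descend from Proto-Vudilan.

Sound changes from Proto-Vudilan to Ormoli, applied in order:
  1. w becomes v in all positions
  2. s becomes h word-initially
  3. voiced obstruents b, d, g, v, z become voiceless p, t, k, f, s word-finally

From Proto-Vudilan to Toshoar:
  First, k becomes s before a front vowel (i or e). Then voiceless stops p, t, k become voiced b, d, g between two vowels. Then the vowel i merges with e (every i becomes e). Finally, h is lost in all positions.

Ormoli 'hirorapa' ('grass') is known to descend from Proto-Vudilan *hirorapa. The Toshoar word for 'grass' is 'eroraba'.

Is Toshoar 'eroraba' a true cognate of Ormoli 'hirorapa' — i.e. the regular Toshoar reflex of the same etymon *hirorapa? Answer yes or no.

yes

Derive the expected Toshoar reflex of *hirorapa:
Toshoar: *hirorapa
  hirorapa (rule 1 does not apply)
  hirorapa → hiroraba   [intervocalic voicing]
  hiroraba → heroraba   [vowel merger]
  heroraba → eroraba   [h-loss]
  giving Toshoar eroraba.
Toshoar 'eroraba' matches the regular reflex exactly, so the pair is cognate.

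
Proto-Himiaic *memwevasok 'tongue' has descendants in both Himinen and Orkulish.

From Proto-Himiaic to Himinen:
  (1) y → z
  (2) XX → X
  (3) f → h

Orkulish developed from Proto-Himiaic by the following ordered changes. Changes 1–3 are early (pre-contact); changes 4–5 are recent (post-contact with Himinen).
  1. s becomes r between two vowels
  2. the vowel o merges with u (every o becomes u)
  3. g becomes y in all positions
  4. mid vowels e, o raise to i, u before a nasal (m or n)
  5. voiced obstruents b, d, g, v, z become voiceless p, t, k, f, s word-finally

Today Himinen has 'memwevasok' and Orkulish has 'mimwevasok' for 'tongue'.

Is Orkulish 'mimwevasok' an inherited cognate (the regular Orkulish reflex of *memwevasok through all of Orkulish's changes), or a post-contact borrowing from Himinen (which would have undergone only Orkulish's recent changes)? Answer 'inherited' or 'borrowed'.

borrowed

If inherited, *memwevasok would pass through all of Orkulish's changes:
Orkulish: *memwevasok > memwevarok > memwevaruk > mimwevaruk  (by rhotacism, vowel merger, pre-nasal raising)
If borrowed from Himinen 'memwevasok' after the early changes, it would undergo only the recent ones:
  rule 4 (pre-nasal raising): memwevasok → mimwevasok
  rule 5 (final devoicing): no change (mimwevasok)
  ⇒ as a loan: mimwevasok
Orkulish 'mimwevasok' matches the loan outcome 'mimwevasok', not the inherited 'mimwevaruk' — it skipped the early Orkulish changes, so it was borrowed from Himinen.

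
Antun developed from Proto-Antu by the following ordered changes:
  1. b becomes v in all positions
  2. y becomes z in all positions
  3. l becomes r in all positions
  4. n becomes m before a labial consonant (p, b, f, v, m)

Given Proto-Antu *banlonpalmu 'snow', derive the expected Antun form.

Antun: *banlonpalmu > vanlonpalmu > vanronparmu > vanromparmu  (by unconditioned shift, unconditioned shift, nasal place assimilation)

vanromparmu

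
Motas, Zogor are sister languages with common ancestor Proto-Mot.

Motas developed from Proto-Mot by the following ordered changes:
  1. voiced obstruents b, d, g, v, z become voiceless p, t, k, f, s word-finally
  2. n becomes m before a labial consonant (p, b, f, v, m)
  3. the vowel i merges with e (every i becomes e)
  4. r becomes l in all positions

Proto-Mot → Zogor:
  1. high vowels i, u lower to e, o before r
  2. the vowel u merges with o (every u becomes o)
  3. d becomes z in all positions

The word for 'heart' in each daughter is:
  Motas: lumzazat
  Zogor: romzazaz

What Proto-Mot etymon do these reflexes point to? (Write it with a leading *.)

*rumzazad

Position 1: Motas has l, Zogor has r. Zogor preserves r here (none of its changes turn any other segment into r), so the proto-segment is *r.
Position 2: Motas has u, Zogor has o. Motas preserves u here (none of its changes turn any other segment into u), so the proto-segment is *u.
Position 8: Motas has t, Zogor has z. Taking the neighbouring segments as reconstructed: Motas t could go back to *t or *d; Zogor z could go back to *d or *z — the one source consistent with every daughter is *d.
This points to *rumzazad. Verify forward in each daughter:
Motas: *rumzazad > rumzazat > lumzazat  (by final devoicing, unconditioned shift)
Zogor: *rumzazad
  rumzazad (rule 1 does not apply)
  rumzazad → romzazad   [vowel merger]
  romzazad → romzazaz   [unconditioned shift]
  giving Zogor romzazaz.
Only *rumzazad yields all of Motas lumzazat, Zogor romzazaz.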